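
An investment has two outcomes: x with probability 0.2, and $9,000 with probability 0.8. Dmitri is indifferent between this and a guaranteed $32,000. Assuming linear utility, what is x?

x = $124,000

0.2·x + 0.8·9000 = 32000
0.2·x = 32000 − 7200 = 24800
x = 24800 / 0.2 = 124000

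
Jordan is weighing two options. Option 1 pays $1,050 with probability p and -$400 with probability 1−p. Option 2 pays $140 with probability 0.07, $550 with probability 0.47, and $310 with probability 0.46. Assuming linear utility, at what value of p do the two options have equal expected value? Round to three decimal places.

EV(Option 2) = 0.07 × 140 + 0.47 × 550 + 0.46 × 310 = 9.8 + 258.5 + 142.6 = 410.9
p·1050 + (1−p)·(-400) = 410.9
1450p − 400 = 410.9
p = (410.9 + 400) / 1450

p = 0.559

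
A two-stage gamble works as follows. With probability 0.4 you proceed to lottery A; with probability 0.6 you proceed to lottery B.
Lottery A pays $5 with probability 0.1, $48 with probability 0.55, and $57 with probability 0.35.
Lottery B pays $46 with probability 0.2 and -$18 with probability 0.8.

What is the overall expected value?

$15.62

EV(A) = 0.1 × 5 + 0.55 × 48 + 0.35 × 57 = 0.5 + 26.4 + 19.95 = 46.85
EV(B) = 0.2 × 46 + 0.8 × (-18) = 9.2 − 14.4 = -5.2
Overall = 0.4 × 46.85 + 0.6 × (-5.2) = 18.74 − 3.12 = 15.62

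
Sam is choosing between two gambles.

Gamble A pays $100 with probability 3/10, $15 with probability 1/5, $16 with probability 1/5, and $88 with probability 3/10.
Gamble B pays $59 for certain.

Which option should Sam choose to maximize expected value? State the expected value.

Gamble A ($62.60)

Gamble A = 3/10 × 100 + 1/5 × 15 + 1/5 × 16 + 3/10 × 88 = 30 + 3 + 3.2 + 26.4 = 62.6
Gamble B: 59 (certain)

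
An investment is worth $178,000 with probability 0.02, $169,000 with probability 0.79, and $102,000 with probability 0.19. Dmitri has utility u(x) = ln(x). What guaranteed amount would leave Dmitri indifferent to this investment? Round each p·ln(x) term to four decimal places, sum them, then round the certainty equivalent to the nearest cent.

$153,691.10

E[u] = 0.02·ln(178000) + 0.79·ln(169000) + 0.19·ln(102000) = 0.2418 + 9.5097 + 2.1912 = 11.9427
CE = e^11.9427 ≈ 153691.10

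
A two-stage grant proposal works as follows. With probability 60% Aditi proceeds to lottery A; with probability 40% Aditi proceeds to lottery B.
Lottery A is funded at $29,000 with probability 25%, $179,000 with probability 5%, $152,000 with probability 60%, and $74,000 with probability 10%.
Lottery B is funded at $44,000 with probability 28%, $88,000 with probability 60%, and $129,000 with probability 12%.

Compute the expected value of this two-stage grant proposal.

$101,120

EV(A) = 0.25 × 29000 + 0.05 × 179000 + 0.6 × 152000 + 0.1 × 74000 = 7250 + 8950 + 91200 + 7400 = 114800
EV(B) = 0.28 × 44000 + 0.6 × 88000 + 0.12 × 129000 = 12320 + 52800 + 15480 = 80600
Overall = 0.6 × 114800 + 0.4 × 80600 = 68880 + 32240 = 101120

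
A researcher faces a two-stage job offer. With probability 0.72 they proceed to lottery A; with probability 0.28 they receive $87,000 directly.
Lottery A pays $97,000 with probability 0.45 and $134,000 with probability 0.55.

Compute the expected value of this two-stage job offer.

$108,852

EV(A) = 0.45 × 97000 + 0.55 × 134000 = 43650 + 73700 = 117350
Branch B: 87000 (certain)
Overall = 0.72 × 117350 + 0.28 × 87000 = 84492 + 24360 = 108852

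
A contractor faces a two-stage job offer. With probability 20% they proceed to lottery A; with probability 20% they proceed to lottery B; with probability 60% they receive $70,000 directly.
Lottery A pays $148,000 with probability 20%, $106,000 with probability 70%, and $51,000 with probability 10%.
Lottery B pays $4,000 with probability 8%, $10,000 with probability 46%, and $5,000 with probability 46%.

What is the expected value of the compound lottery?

$65,224

EV(A) = 0.2 × 148000 + 0.7 × 106000 + 0.1 × 51000 = 29600 + 74200 + 5100 = 108900
EV(B) = 0.08 × 4000 + 0.46 × 10000 + 0.46 × 5000 = 320 + 4600 + 2300 = 7220
Branch C: 70000 (certain)
Overall = 0.2 × 108900 + 0.2 × 7220 + 0.6 × 70000 = 21780 + 1444 + 42000 = 65224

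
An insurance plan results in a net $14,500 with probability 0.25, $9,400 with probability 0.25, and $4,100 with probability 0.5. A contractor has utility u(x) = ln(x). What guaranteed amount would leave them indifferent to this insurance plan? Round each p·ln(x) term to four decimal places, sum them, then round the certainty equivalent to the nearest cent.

E[u] = 0.25·ln(14500) + 0.25·ln(9400) + 0.5·ln(4100) = 2.3955 + 2.2871 + 4.1594 = 8.8420
CE = e^8.8420 ≈ 6918.82

$6,918.82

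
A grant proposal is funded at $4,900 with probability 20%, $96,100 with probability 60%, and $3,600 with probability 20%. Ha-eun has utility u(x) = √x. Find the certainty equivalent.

E[u] = 0.2·√4900 + 0.6·√96100 + 0.2·√3600 = 0.2·70 + 0.6·310 + 0.2·60 = 212
CE = (212)² = 44944

$44,944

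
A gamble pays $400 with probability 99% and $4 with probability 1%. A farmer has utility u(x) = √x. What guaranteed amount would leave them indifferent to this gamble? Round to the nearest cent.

E[u] = 0.99·√400 + 0.01·√4 = 0.99·20 + 0.01·2 = 19.82
CE = (19.82)² = 392.8324

$392.83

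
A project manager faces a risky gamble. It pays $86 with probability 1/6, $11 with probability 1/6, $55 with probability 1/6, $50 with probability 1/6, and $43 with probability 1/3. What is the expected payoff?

EV = 1/6 × 86 + 1/6 × 11 + 1/6 × 55 + 1/6 × 50 + 1/3 × 43 = 14.3333 + 1.8333 + 9.1667 + 8.3333 + 14.3333 = 48

$48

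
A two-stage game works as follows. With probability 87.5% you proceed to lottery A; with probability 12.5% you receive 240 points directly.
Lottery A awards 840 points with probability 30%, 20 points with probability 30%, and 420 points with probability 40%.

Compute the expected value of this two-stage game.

EV(A) = 0.3 × 840 + 0.3 × 20 + 0.4 × 420 = 252 + 6 + 168 = 426
Branch B: 240 (certain)
Overall = 0.875 × 426 + 0.125 × 240 = 372.75 + 30 = 402.75

402.75 points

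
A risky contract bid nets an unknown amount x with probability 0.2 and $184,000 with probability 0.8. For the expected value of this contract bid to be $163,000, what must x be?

0.2·x + 0.8·184000 = 163000
0.2·x = 163000 − 147200 = 15800
x = 15800 / 0.2 = 79000

x = $79,000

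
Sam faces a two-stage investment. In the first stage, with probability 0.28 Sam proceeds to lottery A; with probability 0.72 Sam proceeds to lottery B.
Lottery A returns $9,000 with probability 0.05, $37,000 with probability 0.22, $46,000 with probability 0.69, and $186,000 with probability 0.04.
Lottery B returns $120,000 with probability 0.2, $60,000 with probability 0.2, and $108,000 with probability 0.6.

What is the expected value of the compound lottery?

EV(A) = 0.05 × 9000 + 0.22 × 37000 + 0.69 × 46000 + 0.04 × 186000 = 450 + 8140 + 31740 + 7440 = 47770
EV(B) = 0.2 × 120000 + 0.2 × 60000 + 0.6 × 108000 = 24000 + 12000 + 64800 = 100800
Overall = 0.28 × 47770 + 0.72 × 100800 = 13375.6 + 72576 = 85951.6

$85,951.60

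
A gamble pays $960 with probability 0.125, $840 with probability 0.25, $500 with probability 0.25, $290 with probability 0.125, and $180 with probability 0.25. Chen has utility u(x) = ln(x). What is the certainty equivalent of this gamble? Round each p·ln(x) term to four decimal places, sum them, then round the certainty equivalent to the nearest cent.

E[u] = 0.125·ln(960) + 0.25·ln(840) + 0.25·ln(500) + 0.125·ln(290) + 0.25·ln(180) = 0.8584 + 1.6834 + 1.5537 + 0.7087 + 1.2982 = 6.1024
CE = e^6.1024 ≈ 446.93

$446.93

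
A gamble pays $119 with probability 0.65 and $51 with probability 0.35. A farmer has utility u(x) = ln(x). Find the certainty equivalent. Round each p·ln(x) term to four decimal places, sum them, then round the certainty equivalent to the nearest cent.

E[u] = 0.65·ln(119) + 0.35·ln(51) = 3.1064 + 1.3761 = 4.4825
CE = e^4.4825 ≈ 88.46

$88.46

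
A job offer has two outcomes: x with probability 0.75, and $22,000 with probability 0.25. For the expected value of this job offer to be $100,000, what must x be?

x = $126,000

0.75·x + 0.25·22000 = 100000
0.75·x = 100000 − 5500 = 94500
x = 94500 / 0.75 = 126000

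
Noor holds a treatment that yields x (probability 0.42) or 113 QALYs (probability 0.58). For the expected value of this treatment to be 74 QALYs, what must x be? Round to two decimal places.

x = 20.14 QALYs

0.42·x + 0.58·113 = 74
0.42·x = 74 − 65.54 = 8.46
x = 8.46 / 0.42 = 20.1429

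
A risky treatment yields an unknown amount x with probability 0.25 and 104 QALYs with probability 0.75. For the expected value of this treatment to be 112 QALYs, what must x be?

0.25·x + 0.75·104 = 112
0.25·x = 112 − 78 = 34
x = 34 / 0.25 = 136

x = 136 QALYs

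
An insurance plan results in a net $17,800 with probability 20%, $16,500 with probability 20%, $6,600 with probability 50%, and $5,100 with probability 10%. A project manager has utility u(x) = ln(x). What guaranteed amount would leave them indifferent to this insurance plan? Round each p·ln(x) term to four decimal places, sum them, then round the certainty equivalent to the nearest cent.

E[u] = 0.2·ln(17800) + 0.2·ln(16500) + 0.5·ln(6600) + 0.1·ln(5100) = 1.9574 + 1.9422 + 4.3974 + 0.8537 = 9.1507
CE = e^9.1507 ≈ 9421.03

$9,421.03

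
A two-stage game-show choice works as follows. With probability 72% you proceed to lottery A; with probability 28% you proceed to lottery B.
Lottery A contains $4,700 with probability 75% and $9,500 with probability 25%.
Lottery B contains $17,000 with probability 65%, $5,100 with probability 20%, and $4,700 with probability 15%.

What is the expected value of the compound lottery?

EV(A) = 0.75 × 4700 + 0.25 × 9500 = 3525 + 2375 = 5900
EV(B) = 0.65 × 17000 + 0.2 × 5100 + 0.15 × 4700 = 11050 + 1020 + 705 = 12775
Overall = 0.72 × 5900 + 0.28 × 12775 = 4248 + 3577 = 7825

$7,825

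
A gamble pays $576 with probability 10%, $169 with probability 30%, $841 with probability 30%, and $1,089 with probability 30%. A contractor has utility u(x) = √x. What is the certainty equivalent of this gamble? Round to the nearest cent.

$620.01

E[u] = 0.1·√576 + 0.3·√169 + 0.3·√841 + 0.3·√1089 = 0.1·24 + 0.3·13 + 0.3·29 + 0.3·33 = 24.9
CE = (24.9)² = 620.01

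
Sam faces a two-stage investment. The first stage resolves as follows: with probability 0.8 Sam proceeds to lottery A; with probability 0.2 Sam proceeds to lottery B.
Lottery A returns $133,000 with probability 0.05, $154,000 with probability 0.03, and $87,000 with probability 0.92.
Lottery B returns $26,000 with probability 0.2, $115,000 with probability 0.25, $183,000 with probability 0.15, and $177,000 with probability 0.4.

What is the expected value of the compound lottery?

$99,488

EV(A) = 0.05 × 133000 + 0.03 × 154000 + 0.92 × 87000 = 6650 + 4620 + 80040 = 91310
EV(B) = 0.2 × 26000 + 0.25 × 115000 + 0.15 × 183000 + 0.4 × 177000 = 5200 + 28750 + 27450 + 70800 = 132200
Overall = 0.8 × 91310 + 0.2 × 132200 = 73048 + 26440 = 99488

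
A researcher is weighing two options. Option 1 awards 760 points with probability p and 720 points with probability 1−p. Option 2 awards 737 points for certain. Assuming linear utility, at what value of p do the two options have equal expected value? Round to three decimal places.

p·760 + (1−p)·720 = 737
40p + 720 = 737
p = (737 − 720) / 40

p = 0.425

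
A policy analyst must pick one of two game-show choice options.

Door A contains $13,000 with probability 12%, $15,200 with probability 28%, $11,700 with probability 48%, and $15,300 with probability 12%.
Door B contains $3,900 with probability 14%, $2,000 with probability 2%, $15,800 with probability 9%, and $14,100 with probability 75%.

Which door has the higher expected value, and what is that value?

Door A = 0.12 × 13000 + 0.28 × 15200 + 0.48 × 11700 + 0.12 × 15300 = 1560 + 4256 + 5616 + 1836 = 13268
Door B = 0.14 × 3900 + 0.02 × 2000 + 0.09 × 15800 + 0.75 × 14100 = 546 + 40 + 1422 + 10575 = 12583

Door A ($13,268)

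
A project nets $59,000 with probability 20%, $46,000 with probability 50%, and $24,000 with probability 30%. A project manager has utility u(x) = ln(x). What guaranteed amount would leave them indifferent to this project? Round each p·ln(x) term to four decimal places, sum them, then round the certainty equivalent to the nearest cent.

E[u] = 0.2·ln(59000) + 0.5·ln(46000) + 0.3·ln(24000) = 2.1971 + 5.3682 + 3.0257 = 10.5910
CE = e^10.5910 ≈ 39775.24

$39,775.24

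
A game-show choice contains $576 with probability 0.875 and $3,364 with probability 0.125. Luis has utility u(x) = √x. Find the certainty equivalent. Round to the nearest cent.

E[u] = 0.875·√576 + 0.125·√3364 = 0.875·24 + 0.125·58 = 28.25
CE = (28.25)² = 798.0625

$798.06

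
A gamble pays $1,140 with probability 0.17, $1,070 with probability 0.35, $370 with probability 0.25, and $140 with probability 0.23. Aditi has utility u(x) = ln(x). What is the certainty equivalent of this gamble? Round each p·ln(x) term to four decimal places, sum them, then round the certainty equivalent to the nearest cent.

$519.57

E[u] = 0.17·ln(1140) + 0.35·ln(1070) + 0.25·ln(370) + 0.23·ln(140) = 1.1966 + 2.4414 + 1.4784 + 1.1366 = 6.2530
CE = e^6.2530 ≈ 519.57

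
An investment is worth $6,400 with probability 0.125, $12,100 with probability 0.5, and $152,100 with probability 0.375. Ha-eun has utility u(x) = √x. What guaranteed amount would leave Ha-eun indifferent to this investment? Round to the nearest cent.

$44,626.56

E[u] = 0.125·√6400 + 0.5·√12100 + 0.375·√152100 = 0.125·80 + 0.5·110 + 0.375·390 = 211.25
CE = (211.25)² = 44626.5625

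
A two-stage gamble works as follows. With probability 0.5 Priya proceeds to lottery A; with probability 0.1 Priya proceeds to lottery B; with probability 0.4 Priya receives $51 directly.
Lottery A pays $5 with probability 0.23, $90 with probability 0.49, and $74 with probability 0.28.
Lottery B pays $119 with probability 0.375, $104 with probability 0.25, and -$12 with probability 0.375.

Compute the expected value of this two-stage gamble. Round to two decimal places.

EV(A) = 0.23 × 5 + 0.49 × 90 + 0.28 × 74 = 1.15 + 44.1 + 20.72 = 65.97
EV(B) = 0.375 × 119 + 0.25 × 104 + 0.375 × (-12) = 44.625 + 26 − 4.5 = 66.125
Branch C: 51 (certain)
Overall = 0.5 × 65.97 + 0.1 × 66.125 + 0.4 × 51 = 32.985 + 6.6125 + 20.4 = 59.9975

$60.00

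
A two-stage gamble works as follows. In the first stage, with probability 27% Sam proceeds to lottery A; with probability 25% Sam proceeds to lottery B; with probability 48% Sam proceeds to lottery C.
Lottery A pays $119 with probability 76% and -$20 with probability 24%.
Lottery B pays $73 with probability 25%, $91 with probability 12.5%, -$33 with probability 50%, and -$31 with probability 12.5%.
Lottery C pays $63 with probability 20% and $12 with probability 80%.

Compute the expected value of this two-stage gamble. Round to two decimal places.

$36.09

EV(A) = 0.76 × 119 + 0.24 × (-20) = 90.44 − 4.8 = 85.64
EV(B) = 0.25 × 73 + 0.125 × 91 + 0.5 × (-33) + 0.125 × (-31) = 18.25 + 11.375 − 16.5 − 3.875 = 9.25
EV(C) = 0.2 × 63 + 0.8 × 12 = 12.6 + 9.6 = 22.2
Overall = 0.27 × 85.64 + 0.25 × 9.25 + 0.48 × 22.2 = 23.1228 + 2.3125 + 10.656 = 36.0913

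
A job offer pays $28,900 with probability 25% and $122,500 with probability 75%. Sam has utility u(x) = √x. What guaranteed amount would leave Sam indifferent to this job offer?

$93,025

E[u] = 0.25·√28900 + 0.75·√122500 = 0.25·170 + 0.75·350 = 305
CE = (305)² = 93025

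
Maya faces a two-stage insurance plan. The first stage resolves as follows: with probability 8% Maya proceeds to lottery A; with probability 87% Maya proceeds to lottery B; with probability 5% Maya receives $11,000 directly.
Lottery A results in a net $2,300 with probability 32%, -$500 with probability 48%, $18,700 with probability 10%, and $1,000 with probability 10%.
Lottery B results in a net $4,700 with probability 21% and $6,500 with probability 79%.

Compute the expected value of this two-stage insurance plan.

$6,073.42

EV(A) = 0.32 × 2300 + 0.48 × (-500) + 0.1 × 18700 + 0.1 × 1000 = 736 − 240 + 1870 + 100 = 2466
EV(B) = 0.21 × 4700 + 0.79 × 6500 = 987 + 5135 = 6122
Branch C: 11000 (certain)
Overall = 0.08 × 2466 + 0.87 × 6122 + 0.05 × 11000 = 197.28 + 5326.14 + 550 = 6073.42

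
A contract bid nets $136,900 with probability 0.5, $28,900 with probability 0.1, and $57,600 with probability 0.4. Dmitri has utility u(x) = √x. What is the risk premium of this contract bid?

E[u] = 0.5·√136900 + 0.1·√28900 + 0.4·√57600 = 0.5·370 + 0.1·170 + 0.4·240 = 298
CE = (298)² = 88804
Risk premium = EV − CE = 94380 − 88804 = 5576

$5,576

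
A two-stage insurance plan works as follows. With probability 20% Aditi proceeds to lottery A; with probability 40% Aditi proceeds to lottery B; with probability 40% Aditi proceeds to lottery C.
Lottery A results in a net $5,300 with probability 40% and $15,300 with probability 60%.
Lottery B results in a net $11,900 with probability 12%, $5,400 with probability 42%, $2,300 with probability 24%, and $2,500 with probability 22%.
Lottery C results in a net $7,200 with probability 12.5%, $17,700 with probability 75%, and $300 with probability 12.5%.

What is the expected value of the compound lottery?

EV(A) = 0.4 × 5300 + 0.6 × 15300 = 2120 + 9180 = 11300
EV(B) = 0.12 × 11900 + 0.42 × 5400 + 0.24 × 2300 + 0.22 × 2500 = 1428 + 2268 + 552 + 550 = 4798
EV(C) = 0.125 × 7200 + 0.75 × 17700 + 0.125 × 300 = 900 + 13275 + 37.5 = 14212.5
Overall = 0.2 × 11300 + 0.4 × 4798 + 0.4 × 14212.5 = 2260 + 1919.2 + 5685 = 9864.2

$9,864.20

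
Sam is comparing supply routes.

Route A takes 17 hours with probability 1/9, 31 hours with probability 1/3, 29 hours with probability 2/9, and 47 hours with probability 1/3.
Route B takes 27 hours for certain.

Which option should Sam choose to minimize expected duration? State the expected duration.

Route A = 1/9 × 17 + 1/3 × 31 + 2/9 × 29 + 1/3 × 47 = 1.8889 + 10.3333 + 6.4444 + 15.6667 = 34.3333
Route B: 27 (certain)

Route B (27 hours)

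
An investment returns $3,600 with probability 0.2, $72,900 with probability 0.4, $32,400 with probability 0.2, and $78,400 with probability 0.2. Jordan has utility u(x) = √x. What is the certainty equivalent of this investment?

$44,944

E[u] = 0.2·√3600 + 0.4·√72900 + 0.2·√32400 + 0.2·√78400 = 0.2·60 + 0.4·270 + 0.2·180 + 0.2·280 = 212
CE = (212)² = 44944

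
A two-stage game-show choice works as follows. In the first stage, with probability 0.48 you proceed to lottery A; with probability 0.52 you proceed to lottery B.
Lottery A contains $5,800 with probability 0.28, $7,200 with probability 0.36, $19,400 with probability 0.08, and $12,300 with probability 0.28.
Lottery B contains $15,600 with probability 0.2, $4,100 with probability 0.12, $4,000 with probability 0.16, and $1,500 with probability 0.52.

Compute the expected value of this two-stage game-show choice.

$7,038.40

EV(A) = 0.28 × 5800 + 0.36 × 7200 + 0.08 × 19400 + 0.28 × 12300 = 1624 + 2592 + 1552 + 3444 = 9212
EV(B) = 0.2 × 15600 + 0.12 × 4100 + 0.16 × 4000 + 0.52 × 1500 = 3120 + 492 + 640 + 780 = 5032
Overall = 0.48 × 9212 + 0.52 × 5032 = 4421.76 + 2616.64 = 7038.4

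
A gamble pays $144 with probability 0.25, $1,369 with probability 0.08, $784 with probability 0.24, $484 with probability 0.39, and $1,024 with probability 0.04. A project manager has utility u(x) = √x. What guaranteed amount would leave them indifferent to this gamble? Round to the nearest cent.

$508.05

E[u] = 0.25·√144 + 0.08·√1369 + 0.24·√784 + 0.39·√484 + 0.04·√1024 = 0.25·12 + 0.08·37 + 0.24·28 + 0.39·22 + 0.04·32 = 22.54
CE = (22.54)² = 508.0516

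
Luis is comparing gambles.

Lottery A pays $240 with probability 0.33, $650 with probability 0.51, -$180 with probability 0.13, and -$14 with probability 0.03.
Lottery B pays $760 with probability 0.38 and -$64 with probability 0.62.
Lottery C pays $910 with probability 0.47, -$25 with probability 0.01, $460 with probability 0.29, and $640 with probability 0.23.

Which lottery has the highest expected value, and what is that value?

Lottery C ($708.05)

Lottery A = 0.33 × 240 + 0.51 × 650 + 0.13 × (-180) + 0.03 × (-14) = 79.2 + 331.5 − 23.4 − 0.42 = 386.88
Lottery B = 0.38 × 760 + 0.62 × (-64) = 288.8 − 39.68 = 249.12
Lottery C = 0.47 × 910 + 0.01 × (-25) + 0.29 × 460 + 0.23 × 640 = 427.7 − 0.25 + 133.4 + 147.2 = 708.05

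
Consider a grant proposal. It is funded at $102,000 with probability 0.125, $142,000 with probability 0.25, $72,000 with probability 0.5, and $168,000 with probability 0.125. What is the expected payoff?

EV = 0.125 × 102000 + 0.25 × 142000 + 0.5 × 72000 + 0.125 × 168000 = 12750 + 35500 + 36000 + 21000 = 105250

$105,250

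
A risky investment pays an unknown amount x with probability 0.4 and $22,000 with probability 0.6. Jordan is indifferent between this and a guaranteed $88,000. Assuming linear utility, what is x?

x = $187,000

0.4·x + 0.6·22000 = 88000
0.4·x = 88000 − 13200 = 74800
x = 74800 / 0.4 = 187000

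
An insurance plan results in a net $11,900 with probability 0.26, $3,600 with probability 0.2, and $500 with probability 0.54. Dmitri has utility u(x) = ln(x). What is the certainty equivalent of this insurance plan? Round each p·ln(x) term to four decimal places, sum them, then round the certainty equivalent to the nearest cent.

$1,691.72

E[u] = 0.26·ln(11900) + 0.2·ln(3600) + 0.54·ln(500) = 2.4399 + 1.6377 + 3.3559 = 7.4335
CE = e^7.4335 ≈ 1691.72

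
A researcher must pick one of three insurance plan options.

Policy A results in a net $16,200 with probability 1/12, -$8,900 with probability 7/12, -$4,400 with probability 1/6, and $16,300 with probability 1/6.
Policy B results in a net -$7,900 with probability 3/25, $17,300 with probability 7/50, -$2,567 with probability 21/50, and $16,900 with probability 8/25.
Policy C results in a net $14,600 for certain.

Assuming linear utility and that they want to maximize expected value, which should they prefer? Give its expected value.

Policy C ($14,600)

Policy A = 1/12 × 16200 + 7/12 × (-8900) + 1/6 × (-4400) + 1/6 × 16300 = 1350 − 5191.6667 − 733.3333 + 2716.6667 = -1858.3333
Policy B = 3/25 × (-7900) + 7/50 × 17300 + 21/50 × (-2567) + 8/25 × 16900 = -948 + 2422 − 1078.14 + 5408 = 5803.86
Policy C: 14600 (certain)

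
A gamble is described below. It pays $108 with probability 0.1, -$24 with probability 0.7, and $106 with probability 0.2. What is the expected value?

$15.20

EV = 0.1 × 108 + 0.7 × (-24) + 0.2 × 106 = 10.8 − 16.8 + 21.2 = 15.2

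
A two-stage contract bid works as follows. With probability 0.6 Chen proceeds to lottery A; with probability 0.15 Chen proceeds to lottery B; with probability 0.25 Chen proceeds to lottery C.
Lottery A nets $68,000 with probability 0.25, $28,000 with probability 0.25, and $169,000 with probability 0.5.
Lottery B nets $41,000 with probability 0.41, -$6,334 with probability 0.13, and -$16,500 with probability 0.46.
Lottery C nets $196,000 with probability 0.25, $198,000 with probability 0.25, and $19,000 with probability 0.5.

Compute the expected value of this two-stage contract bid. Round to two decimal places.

EV(A) = 0.25 × 68000 + 0.25 × 28000 + 0.5 × 169000 = 17000 + 7000 + 84500 = 108500
EV(B) = 0.41 × 41000 + 0.13 × (-6334) + 0.46 × (-16500) = 16810 − 823.42 − 7590 = 8396.58
EV(C) = 0.25 × 196000 + 0.25 × 198000 + 0.5 × 19000 = 49000 + 49500 + 9500 = 108000
Overall = 0.6 × 108500 + 0.15 × 8396.58 + 0.25 × 108000 = 65100 + 1259.487 + 27000 = 93359.487

$93,359.49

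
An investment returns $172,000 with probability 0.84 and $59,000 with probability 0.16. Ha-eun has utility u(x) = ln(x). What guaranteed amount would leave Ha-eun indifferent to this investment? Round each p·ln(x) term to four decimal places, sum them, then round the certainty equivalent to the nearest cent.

E[u] = 0.84·ln(172000) + 0.16·ln(59000) = 10.1264 + 1.7576 = 11.8840
CE = e^11.8840 ≈ 144929.11

$144,929.11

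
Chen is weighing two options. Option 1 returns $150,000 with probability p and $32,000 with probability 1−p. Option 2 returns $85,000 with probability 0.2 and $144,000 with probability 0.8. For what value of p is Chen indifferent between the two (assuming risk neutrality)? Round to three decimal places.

EV(Option 2) = 0.2 × 85000 + 0.8 × 144000 = 17000 + 115200 = 132200
p·150000 + (1−p)·32000 = 132200
118000p + 32000 = 132200
p = (132200 − 32000) / 118000

p = 0.849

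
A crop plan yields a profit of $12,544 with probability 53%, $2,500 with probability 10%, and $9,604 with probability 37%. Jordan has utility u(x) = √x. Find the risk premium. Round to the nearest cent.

$327.42

E[u] = 0.53·√12544 + 0.1·√2500 + 0.37·√9604 = 0.53·112 + 0.1·50 + 0.37·98 = 100.62
CE = (100.62)² = 10124.3844
Risk premium = EV − CE = 10451.8 − 10124.3844 = 327.4156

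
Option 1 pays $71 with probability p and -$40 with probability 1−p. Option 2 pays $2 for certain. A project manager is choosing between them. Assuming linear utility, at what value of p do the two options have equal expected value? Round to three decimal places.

p·71 + (1−p)·(-40) = 2
111p − 40 = 2
p = (2 + 40) / 111

p = 0.378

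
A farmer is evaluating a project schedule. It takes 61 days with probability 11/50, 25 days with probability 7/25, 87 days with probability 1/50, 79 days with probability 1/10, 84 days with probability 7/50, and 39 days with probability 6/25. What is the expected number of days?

51.18 days

EV = 11/50 × 61 + 7/25 × 25 + 1/50 × 87 + 1/10 × 79 + 7/50 × 84 + 6/25 × 39 = 13.42 + 7 + 1.74 + 7.9 + 11.76 + 9.36 = 51.18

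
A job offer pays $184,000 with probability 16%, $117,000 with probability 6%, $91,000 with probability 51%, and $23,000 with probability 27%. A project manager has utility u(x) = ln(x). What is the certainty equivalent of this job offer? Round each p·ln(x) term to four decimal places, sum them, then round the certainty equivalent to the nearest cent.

$71,324.84

E[u] = 0.16·ln(184000) + 0.06·ln(117000) + 0.51·ln(91000) + 0.27·ln(23000) = 1.9396 + 0.7002 + 5.8235 + 2.7117 = 11.1750
CE = e^11.1750 ≈ 71324.84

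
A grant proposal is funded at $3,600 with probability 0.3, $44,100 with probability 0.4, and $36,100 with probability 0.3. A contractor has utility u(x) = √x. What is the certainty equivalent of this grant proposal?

$25,281

E[u] = 0.3·√3600 + 0.4·√44100 + 0.3·√36100 = 0.3·60 + 0.4·210 + 0.3·190 = 159
CE = (159)² = 25281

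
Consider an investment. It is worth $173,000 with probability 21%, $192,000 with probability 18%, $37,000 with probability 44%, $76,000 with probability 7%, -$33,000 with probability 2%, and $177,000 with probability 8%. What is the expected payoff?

EV = 0.21 × 173000 + 0.18 × 192000 + 0.44 × 37000 + 0.07 × 76000 + 0.02 × (-33000) + 0.08 × 177000 = 36330 + 34560 + 16280 + 5320 − 660 + 14160 = 105990

$105,990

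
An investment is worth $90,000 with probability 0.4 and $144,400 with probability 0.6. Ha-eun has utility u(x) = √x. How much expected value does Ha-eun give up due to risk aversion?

E[u] = 0.4·√90000 + 0.6·√144400 = 0.4·300 + 0.6·380 = 348
CE = (348)² = 121104
Risk premium = EV − CE = 122640 − 121104 = 1536

$1,536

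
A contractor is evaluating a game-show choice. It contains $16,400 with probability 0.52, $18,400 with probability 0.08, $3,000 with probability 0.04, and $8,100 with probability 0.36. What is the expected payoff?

EV = 0.52 × 16400 + 0.08 × 18400 + 0.04 × 3000 + 0.36 × 8100 = 8528 + 1472 + 120 + 2916 = 13036

$13,036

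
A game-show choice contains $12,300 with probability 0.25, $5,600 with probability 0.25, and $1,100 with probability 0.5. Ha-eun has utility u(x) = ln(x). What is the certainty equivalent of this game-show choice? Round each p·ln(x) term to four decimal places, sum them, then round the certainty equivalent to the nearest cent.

$3,021.17

E[u] = 0.25·ln(12300) + 0.25·ln(5600) + 0.5·ln(1100) = 2.3543 + 2.1576 + 3.5015 = 8.0134
CE = e^8.0134 ≈ 3021.17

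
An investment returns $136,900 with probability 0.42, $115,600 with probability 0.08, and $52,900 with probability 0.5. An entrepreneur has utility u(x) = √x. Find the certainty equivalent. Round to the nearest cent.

$88,565.76

E[u] = 0.42·√136900 + 0.08·√115600 + 0.5·√52900 = 0.42·370 + 0.08·340 + 0.5·230 = 297.6
CE = (297.6)² = 88565.76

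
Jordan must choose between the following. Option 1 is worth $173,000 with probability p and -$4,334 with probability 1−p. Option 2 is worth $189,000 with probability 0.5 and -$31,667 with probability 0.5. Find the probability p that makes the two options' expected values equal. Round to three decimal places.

p = 0.468

EV(Option 2) = 0.5 × 189000 + 0.5 × (-31667) = 94500 − 15833.5 = 78666.5
p·173000 + (1−p)·(-4334) = 78666.5
177334p − 4334 = 78666.5
p = (78666.5 + 4334) / 177334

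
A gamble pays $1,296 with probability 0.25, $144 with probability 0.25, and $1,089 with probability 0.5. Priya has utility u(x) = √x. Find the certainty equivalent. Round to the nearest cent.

$812.25

E[u] = 0.25·√1296 + 0.25·√144 + 0.5·√1089 = 0.25·36 + 0.25·12 + 0.5·33 = 28.5
CE = (28.5)² = 812.25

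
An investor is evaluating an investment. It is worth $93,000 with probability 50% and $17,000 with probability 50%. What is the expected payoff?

$55,000

EV = 0.5 × 93000 + 0.5 × 17000 = 46500 + 8500 = 55000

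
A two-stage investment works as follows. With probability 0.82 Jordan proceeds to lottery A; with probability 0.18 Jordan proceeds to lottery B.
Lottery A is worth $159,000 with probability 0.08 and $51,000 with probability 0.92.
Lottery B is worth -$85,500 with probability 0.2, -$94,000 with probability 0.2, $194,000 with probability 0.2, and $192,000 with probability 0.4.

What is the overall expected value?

EV(A) = 0.08 × 159000 + 0.92 × 51000 = 12720 + 46920 = 59640
EV(B) = 0.2 × (-85500) + 0.2 × (-94000) + 0.2 × 194000 + 0.4 × 192000 = -17100 − 18800 + 38800 + 76800 = 79700
Overall = 0.82 × 59640 + 0.18 × 79700 = 48904.8 + 14346 = 63250.8

$63,250.80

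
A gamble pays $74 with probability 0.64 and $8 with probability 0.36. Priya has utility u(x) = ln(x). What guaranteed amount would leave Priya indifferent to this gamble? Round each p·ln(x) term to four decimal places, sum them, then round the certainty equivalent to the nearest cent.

E[u] = 0.64·ln(74) + 0.36·ln(8) = 2.7546 + 0.7486 = 3.5032
CE = e^3.5032 ≈ 33.22

$33.22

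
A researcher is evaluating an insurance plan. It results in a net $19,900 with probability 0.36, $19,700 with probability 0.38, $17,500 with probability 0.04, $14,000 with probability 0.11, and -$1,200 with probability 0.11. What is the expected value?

EV = 0.36 × 19900 + 0.38 × 19700 + 0.04 × 17500 + 0.11 × 14000 + 0.11 × (-1200) = 7164 + 7486 + 700 + 1540 − 132 = 16758

$16,758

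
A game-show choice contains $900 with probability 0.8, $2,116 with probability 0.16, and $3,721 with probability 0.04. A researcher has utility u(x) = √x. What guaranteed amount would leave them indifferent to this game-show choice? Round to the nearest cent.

E[u] = 0.8·√900 + 0.16·√2116 + 0.04·√3721 = 0.8·30 + 0.16·46 + 0.04·61 = 33.8
CE = (33.8)² = 1142.44

$1,142.44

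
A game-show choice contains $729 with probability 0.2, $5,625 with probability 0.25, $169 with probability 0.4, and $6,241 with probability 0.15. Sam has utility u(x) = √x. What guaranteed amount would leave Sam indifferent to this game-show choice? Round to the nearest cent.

E[u] = 0.2·√729 + 0.25·√5625 + 0.4·√169 + 0.15·√6241 = 0.2·27 + 0.25·75 + 0.4·13 + 0.15·79 = 41.2
CE = (41.2)² = 1697.44

$1,697.44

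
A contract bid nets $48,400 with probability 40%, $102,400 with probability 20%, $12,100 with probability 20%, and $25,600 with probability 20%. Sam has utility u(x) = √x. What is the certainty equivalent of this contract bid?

$42,436

E[u] = 0.4·√48400 + 0.2·√102400 + 0.2·√12100 + 0.2·√25600 = 0.4·220 + 0.2·320 + 0.2·110 + 0.2·160 = 206
CE = (206)² = 42436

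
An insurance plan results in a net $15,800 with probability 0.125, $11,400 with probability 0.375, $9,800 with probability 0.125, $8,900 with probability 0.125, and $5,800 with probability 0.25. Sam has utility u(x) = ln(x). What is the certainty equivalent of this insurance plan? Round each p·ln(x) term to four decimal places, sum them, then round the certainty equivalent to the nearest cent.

$9,541.44

E[u] = 0.125·ln(15800) + 0.375·ln(11400) + 0.125·ln(9800) + 0.125·ln(8900) + 0.25·ln(5800) = 1.2085 + 3.5030 + 1.1488 + 1.1367 + 2.1664 = 9.1634
CE = e^9.1634 ≈ 9541.44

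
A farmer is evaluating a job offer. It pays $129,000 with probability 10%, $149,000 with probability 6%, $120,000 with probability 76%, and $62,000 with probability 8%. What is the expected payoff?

$118,000

EV = 0.1 × 129000 + 0.06 × 149000 + 0.76 × 120000 + 0.08 × 62000 = 12900 + 8940 + 91200 + 4960 = 118000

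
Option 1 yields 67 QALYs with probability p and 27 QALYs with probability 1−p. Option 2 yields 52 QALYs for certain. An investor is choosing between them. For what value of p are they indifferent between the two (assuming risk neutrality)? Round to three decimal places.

p·67 + (1−p)·27 = 52
40p + 27 = 52
p = (52 − 27) / 40

p = 0.625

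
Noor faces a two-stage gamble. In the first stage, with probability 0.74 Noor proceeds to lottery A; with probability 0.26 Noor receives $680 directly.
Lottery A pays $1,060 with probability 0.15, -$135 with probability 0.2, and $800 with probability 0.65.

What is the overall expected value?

EV(A) = 0.15 × 1060 + 0.2 × (-135) + 0.65 × 800 = 159 − 27 + 520 = 652
Branch B: 680 (certain)
Overall = 0.74 × 652 + 0.26 × 680 = 482.48 + 176.8 = 659.28

$659.28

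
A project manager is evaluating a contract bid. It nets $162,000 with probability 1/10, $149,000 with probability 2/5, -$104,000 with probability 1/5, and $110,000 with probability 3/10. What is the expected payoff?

EV = 1/10 × 162000 + 2/5 × 149000 + 1/5 × (-104000) + 3/10 × 110000 = 16200 + 59600 − 20800 + 33000 = 88000

$88,000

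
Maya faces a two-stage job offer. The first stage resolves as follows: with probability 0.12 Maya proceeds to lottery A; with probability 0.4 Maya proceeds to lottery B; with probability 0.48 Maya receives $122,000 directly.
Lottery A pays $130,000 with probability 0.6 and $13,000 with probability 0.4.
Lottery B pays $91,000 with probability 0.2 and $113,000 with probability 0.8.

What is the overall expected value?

$111,984

EV(A) = 0.6 × 130000 + 0.4 × 13000 = 78000 + 5200 = 83200
EV(B) = 0.2 × 91000 + 0.8 × 113000 = 18200 + 90400 = 108600
Branch C: 122000 (certain)
Overall = 0.12 × 83200 + 0.4 × 108600 + 0.48 × 122000 = 9984 + 43440 + 58560 = 111984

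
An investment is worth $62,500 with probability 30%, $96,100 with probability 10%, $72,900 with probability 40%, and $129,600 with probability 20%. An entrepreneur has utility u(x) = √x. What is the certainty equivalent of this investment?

$81,796

E[u] = 0.3·√62500 + 0.1·√96100 + 0.4·√72900 + 0.2·√129600 = 0.3·250 + 0.1·310 + 0.4·270 + 0.2·360 = 286
CE = (286)² = 81796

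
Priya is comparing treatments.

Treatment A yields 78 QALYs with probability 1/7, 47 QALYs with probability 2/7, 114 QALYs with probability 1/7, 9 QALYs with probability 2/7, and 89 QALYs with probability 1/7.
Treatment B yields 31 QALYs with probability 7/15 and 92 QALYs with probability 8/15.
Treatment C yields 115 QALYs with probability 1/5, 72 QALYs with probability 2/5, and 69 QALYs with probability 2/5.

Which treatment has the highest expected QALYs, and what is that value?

Treatment C (79.4 QALYs)

Treatment A = 1/7 × 78 + 2/7 × 47 + 1/7 × 114 + 2/7 × 9 + 1/7 × 89 = 11.1429 + 13.4286 + 16.2857 + 2.5714 + 12.7143 = 56.1429
Treatment B = 7/15 × 31 + 8/15 × 92 = 14.4667 + 49.0667 = 63.5333
Treatment C = 1/5 × 115 + 2/5 × 72 + 2/5 × 69 = 23 + 28.8 + 27.6 = 79.4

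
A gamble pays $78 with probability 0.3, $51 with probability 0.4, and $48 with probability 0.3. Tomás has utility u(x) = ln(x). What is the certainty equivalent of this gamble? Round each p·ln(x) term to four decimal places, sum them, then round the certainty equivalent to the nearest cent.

E[u] = 0.3·ln(78) + 0.4·ln(51) + 0.3·ln(48) = 1.3070 + 1.5727 + 1.1614 = 4.0411
CE = e^4.0411 ≈ 56.89

$56.89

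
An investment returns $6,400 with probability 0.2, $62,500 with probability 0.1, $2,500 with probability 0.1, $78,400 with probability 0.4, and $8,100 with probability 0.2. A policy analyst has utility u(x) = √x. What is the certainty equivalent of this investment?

E[u] = 0.2·√6400 + 0.1·√62500 + 0.1·√2500 + 0.4·√78400 + 0.2·√8100 = 0.2·80 + 0.1·250 + 0.1·50 + 0.4·280 + 0.2·90 = 176
CE = (176)² = 30976

$30,976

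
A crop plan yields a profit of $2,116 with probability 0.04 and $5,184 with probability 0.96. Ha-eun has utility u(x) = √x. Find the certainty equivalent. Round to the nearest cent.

$5,035.32

E[u] = 0.04·√2116 + 0.96·√5184 = 0.04·46 + 0.96·72 = 70.96
CE = (70.96)² = 5035.3216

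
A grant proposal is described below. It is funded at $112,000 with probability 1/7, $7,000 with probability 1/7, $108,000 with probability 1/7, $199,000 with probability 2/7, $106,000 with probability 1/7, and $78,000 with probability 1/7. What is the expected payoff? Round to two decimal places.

EV = 1/7 × 112000 + 1/7 × 7000 + 1/7 × 108000 + 2/7 × 199000 + 1/7 × 106000 + 1/7 × 78000 = 16000 + 1000 + 15428.5714 + 56857.1429 + 15142.8571 + 11142.8571 = 115571.4286

$115,571.43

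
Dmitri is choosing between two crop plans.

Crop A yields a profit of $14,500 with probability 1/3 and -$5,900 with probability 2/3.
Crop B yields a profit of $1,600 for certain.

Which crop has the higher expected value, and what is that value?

Crop B ($1,600)

Crop A = 1/3 × 14500 + 2/3 × (-5900) = 4833.3333 − 3933.3333 = 900
Crop B: 1600 (certain)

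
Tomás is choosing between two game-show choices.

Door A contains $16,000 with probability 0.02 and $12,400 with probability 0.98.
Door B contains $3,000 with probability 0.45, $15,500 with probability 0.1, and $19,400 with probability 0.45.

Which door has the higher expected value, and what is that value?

Door A ($12,472)

Door A = 0.02 × 16000 + 0.98 × 12400 = 320 + 12152 = 12472
Door B = 0.45 × 3000 + 0.1 × 15500 + 0.45 × 19400 = 1350 + 1550 + 8730 = 11630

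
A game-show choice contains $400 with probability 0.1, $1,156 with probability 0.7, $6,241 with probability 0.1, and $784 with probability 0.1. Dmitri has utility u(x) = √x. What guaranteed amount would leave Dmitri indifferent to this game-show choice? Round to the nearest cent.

$1,332.25

E[u] = 0.1·√400 + 0.7·√1156 + 0.1·√6241 + 0.1·√784 = 0.1·20 + 0.7·34 + 0.1·79 + 0.1·28 = 36.5
CE = (36.5)² = 1332.25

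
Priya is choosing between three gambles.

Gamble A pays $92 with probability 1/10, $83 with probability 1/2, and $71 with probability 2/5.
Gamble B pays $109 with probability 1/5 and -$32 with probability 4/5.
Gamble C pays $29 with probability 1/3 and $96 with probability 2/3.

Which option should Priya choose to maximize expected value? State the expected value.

Gamble A ($79.10)

Gamble A = 1/10 × 92 + 1/2 × 83 + 2/5 × 71 = 9.2 + 41.5 + 28.4 = 79.1
Gamble B = 1/5 × 109 + 4/5 × (-32) = 21.8 − 25.6 = -3.8
Gamble C = 1/3 × 29 + 2/3 × 96 = 9.6667 + 64 = 73.6667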